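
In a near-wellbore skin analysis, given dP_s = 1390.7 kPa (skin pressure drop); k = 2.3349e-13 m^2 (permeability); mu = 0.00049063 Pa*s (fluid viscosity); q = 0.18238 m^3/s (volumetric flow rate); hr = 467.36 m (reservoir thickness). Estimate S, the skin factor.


S = dP_s * 1000 * 2*pi*k*hr / (q*mu)
S = 1390.7 * 1000 * 2*pi*2.3349e-13*467.36 / (0.18238*0.00049063)
S = 10.656


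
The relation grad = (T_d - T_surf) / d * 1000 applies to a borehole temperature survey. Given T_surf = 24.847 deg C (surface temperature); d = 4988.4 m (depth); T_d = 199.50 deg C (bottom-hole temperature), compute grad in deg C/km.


grad = (T_d - T_surf) / d * 1000
grad = (199.50 - 24.847) / 4988.4 * 1000
grad = 35.012 deg C/km


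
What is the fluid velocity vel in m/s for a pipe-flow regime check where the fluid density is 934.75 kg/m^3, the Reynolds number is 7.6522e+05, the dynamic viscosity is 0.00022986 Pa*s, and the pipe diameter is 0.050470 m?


vel = Re * mu / (rho * D)
vel = 7.6522e+05 * 0.00022986 / (934.75 * 0.050470)
vel = 3.7284 m/s


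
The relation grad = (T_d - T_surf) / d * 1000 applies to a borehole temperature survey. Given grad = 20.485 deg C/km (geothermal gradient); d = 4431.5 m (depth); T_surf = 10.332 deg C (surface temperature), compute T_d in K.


T_d = T_surf + grad * d / 1000
T_d = 10.332 + 20.485 * 4431.5 / 1000
T_d = 101.1113 deg C
Convert to K: 101.1113 + 273.15 = 374.26 K
T_d = 374.26 K


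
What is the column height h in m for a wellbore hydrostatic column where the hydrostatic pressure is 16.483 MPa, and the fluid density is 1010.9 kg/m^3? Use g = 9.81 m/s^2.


h = P * 1e6 / (g * rho)
h = 16.483 * 1e6 / (9.81 * 1010.9)
h = 1662.1 m


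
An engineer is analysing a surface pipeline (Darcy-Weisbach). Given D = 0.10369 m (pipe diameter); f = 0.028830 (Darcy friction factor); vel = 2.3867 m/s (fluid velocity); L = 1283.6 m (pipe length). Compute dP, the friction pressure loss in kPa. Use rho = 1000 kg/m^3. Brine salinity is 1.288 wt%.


dP = f * (L/D) * (rho*vel^2/2) / 1000
dP = 0.028830 * (1283.6/0.10369) * (1000*2.3867^2/2) / 1000
dP = 1016.5 kPa


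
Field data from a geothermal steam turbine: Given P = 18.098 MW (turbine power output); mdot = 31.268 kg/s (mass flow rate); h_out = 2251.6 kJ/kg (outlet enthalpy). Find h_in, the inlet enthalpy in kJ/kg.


h_in = h_out + P * 1000 / mdot
h_in = 2251.6 + 18.098 * 1000 / 31.268
h_in = 2830.4 kJ/kg


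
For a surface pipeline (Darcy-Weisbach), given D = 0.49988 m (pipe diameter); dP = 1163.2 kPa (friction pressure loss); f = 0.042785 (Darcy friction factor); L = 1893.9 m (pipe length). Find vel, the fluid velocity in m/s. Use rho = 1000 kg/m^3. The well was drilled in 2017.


vel = sqrt(dP*1000*2*D / (f*L*rho))
vel = sqrt(1163.2*1000*2*0.49988 / (0.042785*1893.9*1000))
vel = 3.7884 m/s


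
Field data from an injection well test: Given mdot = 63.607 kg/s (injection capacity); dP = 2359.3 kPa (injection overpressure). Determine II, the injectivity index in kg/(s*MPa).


II = mdot * 1000 / dP
II = 63.607 * 1000 / 2359.3
II = 26.960 kg/(s*MPa)


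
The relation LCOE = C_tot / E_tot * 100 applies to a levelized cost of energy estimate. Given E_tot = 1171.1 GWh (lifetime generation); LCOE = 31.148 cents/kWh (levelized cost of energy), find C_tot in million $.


C_tot = LCOE / 100 * E_tot
C_tot = 31.148 / 100 * 1171.1
C_tot = 364.77 million $


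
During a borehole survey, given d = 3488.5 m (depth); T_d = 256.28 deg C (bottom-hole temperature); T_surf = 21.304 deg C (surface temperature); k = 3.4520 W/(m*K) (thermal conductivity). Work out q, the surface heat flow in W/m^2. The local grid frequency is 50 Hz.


Step 1: grad = (T_d - T_surf)/d * 1000 = (256.28 - 21.304)/3488.5 * 1000 = 67.35732 deg C/km
Step 2: q = k * grad / 1000 = 3.452 * 67.35732 / 1000 = 0.23252 W/m^2
q = 0.23252 W/m^2


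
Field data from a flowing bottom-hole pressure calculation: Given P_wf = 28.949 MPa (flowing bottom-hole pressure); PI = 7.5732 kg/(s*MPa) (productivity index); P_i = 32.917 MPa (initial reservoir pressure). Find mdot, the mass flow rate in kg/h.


mdot = (P_i - P_wf) * PI
mdot = (32.917 - 28.949) * 7.5732
mdot = 30.05046 kg/s
Convert: 30.05046 kg/s * 3600.0 = 1.0818e+05 kg/h
mdot = 1.0818e+05 kg/h


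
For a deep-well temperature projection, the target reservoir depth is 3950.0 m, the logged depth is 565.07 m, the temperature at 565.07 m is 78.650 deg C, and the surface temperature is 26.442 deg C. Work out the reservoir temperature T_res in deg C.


Step 1: grad = (T_d1 - T_surf)/d1 * 1000 = (78.65 - 26.442)/565.07 * 1000 = 92.39209 deg C/km
Step 2: T_res = T_surf + grad*d2/1000 = 26.442 + 92.39209*3950.0/1000 = 391.39 deg C
T_res = 391.39 deg C


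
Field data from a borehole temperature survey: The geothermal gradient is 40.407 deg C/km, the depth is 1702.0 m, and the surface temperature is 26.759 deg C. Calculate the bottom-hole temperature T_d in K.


T_d = T_surf + grad * d / 1000
T_d = 26.759 + 40.407 * 1702.0 / 1000
T_d = 95.53171 deg C
Convert to K: 95.53171 + 273.15 = 368.68 K
T_d = 368.68 K


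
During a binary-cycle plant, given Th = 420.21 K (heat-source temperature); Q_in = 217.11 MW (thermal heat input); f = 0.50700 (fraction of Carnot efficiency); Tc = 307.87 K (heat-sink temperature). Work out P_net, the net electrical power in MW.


Step 1: eta = (1 - Tc/Th)*f = (1 - 307.87/420.21)*0.507 = 0.1355427
Step 2: P_net = eta * Q_in = 0.1355427 * 217.11 = 29.428 MW
P_net = 29.428 MW


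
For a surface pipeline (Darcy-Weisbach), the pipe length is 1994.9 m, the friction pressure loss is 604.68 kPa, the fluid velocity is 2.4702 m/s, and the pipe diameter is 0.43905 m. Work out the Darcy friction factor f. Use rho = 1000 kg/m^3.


f = dP*1000 / ((L/D)*(rho*vel^2/2))
f = 604.68*1000 / ((1994.9/0.43905)*(1000*2.4702^2/2))
f = 0.043620


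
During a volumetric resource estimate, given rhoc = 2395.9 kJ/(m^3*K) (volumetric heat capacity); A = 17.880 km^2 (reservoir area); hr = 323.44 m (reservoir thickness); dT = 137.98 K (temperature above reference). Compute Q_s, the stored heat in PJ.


Step 1: Vr = A*1e6*hr = 17.88*1e6*323.44 = 5.783107e+09 m^3
Step 2: Q_s = Vr*rhoc*dT/1e12 = 5.783107e+09*2395.9*137.98/1e12 = 1911.8 PJ
Q_s = 1911.8 PJ


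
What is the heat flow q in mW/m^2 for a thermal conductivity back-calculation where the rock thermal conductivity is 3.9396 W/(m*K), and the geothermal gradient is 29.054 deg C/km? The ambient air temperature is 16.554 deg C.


q = k * grad / 1000
q = 3.9396 * 29.054 / 1000
q = 0.1144611 W/m^2
Convert: 0.1144611 W/m^2 * 1000.0 = 114.46 mW/m^2
q = 114.46 mW/m^2


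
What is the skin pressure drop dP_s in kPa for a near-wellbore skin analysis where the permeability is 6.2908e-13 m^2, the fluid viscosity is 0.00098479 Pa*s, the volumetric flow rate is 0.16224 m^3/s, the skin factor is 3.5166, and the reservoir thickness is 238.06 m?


dP_s = S * q * mu / (2*pi*k*hr) / 1000
dP_s = 3.5166 * 0.16224 * 0.00098479 / (2*pi*6.2908e-13*238.06) / 1000
dP_s = 597.11 kPa


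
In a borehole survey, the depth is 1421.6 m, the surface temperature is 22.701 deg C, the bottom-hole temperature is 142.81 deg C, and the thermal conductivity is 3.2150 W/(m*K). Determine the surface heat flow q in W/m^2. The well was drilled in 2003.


Step 1: grad = (T_d - T_surf)/d * 1000 = (142.81 - 22.701)/1421.6 * 1000 = 84.48860 deg C/km
Step 2: q = k * grad / 1000 = 3.215 * 84.48860 / 1000 = 0.27163 W/m^2
q = 0.27163 W/m^2


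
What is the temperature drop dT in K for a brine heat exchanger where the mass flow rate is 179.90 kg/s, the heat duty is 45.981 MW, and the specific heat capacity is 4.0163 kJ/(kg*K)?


dT = Q * 1000 / (mdot * cp)
dT = 45.981 * 1000 / (179.90 * 4.0163)
dT = 63.639 K


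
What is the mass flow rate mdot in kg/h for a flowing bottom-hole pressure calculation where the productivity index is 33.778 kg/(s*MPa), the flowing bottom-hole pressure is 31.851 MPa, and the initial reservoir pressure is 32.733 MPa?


mdot = (P_i - P_wf) * PI
mdot = (32.733 - 31.851) * 33.778
mdot = 29.79220 kg/s
Convert: 29.79220 kg/s * 3600.0 = 1.0725e+05 kg/h
mdot = 1.0725e+05 kg/h


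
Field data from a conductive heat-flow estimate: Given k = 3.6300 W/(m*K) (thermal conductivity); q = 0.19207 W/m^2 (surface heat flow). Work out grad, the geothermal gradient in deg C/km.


grad = q * 1000 / k
grad = 0.19207 * 1000 / 3.6300
grad = 52.912 deg C/km


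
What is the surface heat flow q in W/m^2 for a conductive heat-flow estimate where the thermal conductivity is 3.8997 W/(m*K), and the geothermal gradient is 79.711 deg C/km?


q = k * grad / 1000
q = 3.8997 * 79.711 / 1000
q = 0.31085 W/m^2


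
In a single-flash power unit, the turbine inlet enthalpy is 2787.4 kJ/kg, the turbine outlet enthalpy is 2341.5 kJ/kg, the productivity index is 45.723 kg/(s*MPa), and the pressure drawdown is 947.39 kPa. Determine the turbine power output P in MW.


Step 1: mdot = PI * dP / 1000 = 45.723 * 947.39 / 1000 = 43.31751 kg/s
Step 2: P = mdot*(h_in - h_out)/1000 = 43.31751*(2787.4 - 2341.5)/1000 = 19.315 MW
P = 19.315 MW


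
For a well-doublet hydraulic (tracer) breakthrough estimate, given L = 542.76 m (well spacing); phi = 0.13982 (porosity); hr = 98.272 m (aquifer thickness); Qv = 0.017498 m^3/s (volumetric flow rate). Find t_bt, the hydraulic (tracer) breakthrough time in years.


t_bt = pi * hr * phi * L^2 / (3 * Qv) / (365.25*86400)
t_bt = pi * 98.272 * 0.13982 * 542.76^2 / (3 * 0.017498) / (365.25*86400)
t_bt = 7.6763 years


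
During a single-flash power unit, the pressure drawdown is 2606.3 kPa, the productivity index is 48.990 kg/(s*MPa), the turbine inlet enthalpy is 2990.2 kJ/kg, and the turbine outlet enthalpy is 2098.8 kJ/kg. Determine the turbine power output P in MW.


Step 1: mdot = PI * dP / 1000 = 48.99 * 2606.3 / 1000 = 127.6826 kg/s
Step 2: P = mdot*(h_in - h_out)/1000 = 127.6826*(2990.2 - 2098.8)/1000 = 113.82 MW
P = 113.82 MW


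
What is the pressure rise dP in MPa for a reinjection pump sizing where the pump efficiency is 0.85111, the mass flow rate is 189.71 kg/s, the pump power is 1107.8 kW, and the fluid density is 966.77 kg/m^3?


dP = P_pump * rho * eta / mdot
dP = 1107.8 * 966.77 * 0.85111 / 189.71
dP = 4804.852 kPa
Convert: 4804.852 kPa * 0.001 = 4.8049 MPa
dP = 4.8049 MPa


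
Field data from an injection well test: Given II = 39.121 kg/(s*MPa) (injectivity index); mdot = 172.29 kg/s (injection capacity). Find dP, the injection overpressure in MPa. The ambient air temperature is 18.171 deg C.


dP = mdot * 1000 / II
dP = 172.29 * 1000 / 39.121
dP = 4404.029 kPa
Convert: 4404.029 kPa * 0.001 = 4.4040 MPa
dP = 4.4040 MPa


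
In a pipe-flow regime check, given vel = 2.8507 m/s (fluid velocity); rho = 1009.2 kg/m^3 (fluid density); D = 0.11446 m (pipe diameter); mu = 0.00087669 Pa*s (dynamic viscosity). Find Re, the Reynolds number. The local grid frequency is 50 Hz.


Re = rho * vel * D / mu
Re = 1009.2 * 2.8507 * 0.11446 / 0.00087669
Re = 3.7561e+05


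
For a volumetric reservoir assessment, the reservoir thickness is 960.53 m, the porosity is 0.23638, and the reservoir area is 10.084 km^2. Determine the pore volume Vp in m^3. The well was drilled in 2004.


Vp = A * 1e6 * hr * phi
Vp = 10.084 * 1e6 * 960.53 * 0.23638
Vp = 2.2896e+09 m^3


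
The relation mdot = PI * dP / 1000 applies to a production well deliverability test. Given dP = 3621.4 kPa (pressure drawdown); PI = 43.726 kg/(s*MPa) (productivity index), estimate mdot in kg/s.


mdot = PI * dP / 1000
mdot = 43.726 * 3621.4 / 1000
mdot = 158.35 kg/s


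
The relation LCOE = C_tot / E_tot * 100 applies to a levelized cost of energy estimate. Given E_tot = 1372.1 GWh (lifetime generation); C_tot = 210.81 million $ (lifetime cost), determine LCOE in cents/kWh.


LCOE = C_tot / E_tot * 100
LCOE = 210.81 / 1372.1 * 100
LCOE = 15.364 cents/kWh


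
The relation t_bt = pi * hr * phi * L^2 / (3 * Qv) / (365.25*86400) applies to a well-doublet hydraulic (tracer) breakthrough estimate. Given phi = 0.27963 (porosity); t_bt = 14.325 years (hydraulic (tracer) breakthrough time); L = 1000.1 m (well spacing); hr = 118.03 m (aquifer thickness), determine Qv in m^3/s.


Qv = pi*hr*phi*L^2 / (3*t_bt*365.25*86400)
Qv = pi*118.03*0.27963*1000.1^2 / (3*14.325*365.25*86400)
Qv = 0.076470 m^3/s


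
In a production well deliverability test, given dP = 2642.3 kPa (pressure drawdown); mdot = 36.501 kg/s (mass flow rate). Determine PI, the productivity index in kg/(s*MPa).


PI = mdot * 1000 / dP
PI = 36.501 * 1000 / 2642.3
PI = 13.814 kg/(s*MPa)


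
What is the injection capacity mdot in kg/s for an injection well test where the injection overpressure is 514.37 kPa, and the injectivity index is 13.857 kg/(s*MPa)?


mdot = II * dP / 1000
mdot = 13.857 * 514.37 / 1000
mdot = 7.1276 kg/s


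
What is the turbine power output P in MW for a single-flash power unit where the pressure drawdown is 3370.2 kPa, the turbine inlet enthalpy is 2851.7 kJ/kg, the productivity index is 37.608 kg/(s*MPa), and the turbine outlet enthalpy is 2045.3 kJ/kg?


Step 1: mdot = PI * dP / 1000 = 37.608 * 3370.2 / 1000 = 126.7465 kg/s
Step 2: P = mdot*(h_in - h_out)/1000 = 126.7465*(2851.7 - 2045.3)/1000 = 102.21 MW
P = 102.21 MW


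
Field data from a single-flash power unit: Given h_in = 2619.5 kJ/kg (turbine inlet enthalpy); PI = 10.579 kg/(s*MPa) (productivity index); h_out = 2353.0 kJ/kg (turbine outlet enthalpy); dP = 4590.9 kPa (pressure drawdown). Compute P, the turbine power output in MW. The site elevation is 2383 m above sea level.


Step 1: mdot = PI * dP / 1000 = 10.579 * 4590.9 / 1000 = 48.56713 kg/s
Step 2: P = mdot*(h_in - h_out)/1000 = 48.56713*(2619.5 - 2353.0)/1000 = 12.943 MW
P = 12.943 MW


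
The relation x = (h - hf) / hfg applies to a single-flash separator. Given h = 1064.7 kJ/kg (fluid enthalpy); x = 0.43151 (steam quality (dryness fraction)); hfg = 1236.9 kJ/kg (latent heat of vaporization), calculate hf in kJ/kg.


hf = h - x * hfg
hf = 1064.7 - 0.43151 * 1236.9
hf = 530.97 kJ/kg


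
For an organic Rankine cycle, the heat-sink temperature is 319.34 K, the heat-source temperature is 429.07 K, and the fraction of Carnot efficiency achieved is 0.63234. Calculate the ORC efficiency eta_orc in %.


eta_orc = (1 - Tc/Th) * f * 100
eta_orc = (1 - 319.34/429.07) * 0.63234 * 100
eta_orc = 16.171 %


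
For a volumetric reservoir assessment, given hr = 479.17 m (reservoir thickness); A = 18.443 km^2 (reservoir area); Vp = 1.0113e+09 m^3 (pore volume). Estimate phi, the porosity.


phi = Vp / (A * 1e6 * hr)
phi = 1.0113e+09 / (18.443 * 1e6 * 479.17)
phi = 0.11443


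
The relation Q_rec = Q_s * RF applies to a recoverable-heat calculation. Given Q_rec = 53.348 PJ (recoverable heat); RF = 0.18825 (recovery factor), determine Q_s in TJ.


Q_s = Q_rec / RF
Q_s = 53.348 / 0.18825
Q_s = 283.3891 PJ
Convert: 283.3891 PJ * 1000.0 = 2.8339e+05 TJ
Q_s = 2.8339e+05 TJ


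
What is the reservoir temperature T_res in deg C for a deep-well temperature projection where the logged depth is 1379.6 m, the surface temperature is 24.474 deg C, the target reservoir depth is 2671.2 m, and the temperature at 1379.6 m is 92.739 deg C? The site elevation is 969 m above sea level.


Step 1: grad = (T_d1 - T_surf)/d1 * 1000 = (92.739 - 24.474)/1379.6 * 1000 = 49.48173 deg C/km
Step 2: T_res = T_surf + grad*d2/1000 = 24.474 + 49.48173*2671.2/1000 = 156.65 deg C
T_res = 156.65 deg C


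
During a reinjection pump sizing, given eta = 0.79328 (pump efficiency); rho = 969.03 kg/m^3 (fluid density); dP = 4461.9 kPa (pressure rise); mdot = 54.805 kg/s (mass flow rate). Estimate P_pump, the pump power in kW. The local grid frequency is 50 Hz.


P_pump = mdot * dP / (rho * eta)
P_pump = 54.805 * 4461.9 / (969.03 * 0.79328)
P_pump = 318.11 kW


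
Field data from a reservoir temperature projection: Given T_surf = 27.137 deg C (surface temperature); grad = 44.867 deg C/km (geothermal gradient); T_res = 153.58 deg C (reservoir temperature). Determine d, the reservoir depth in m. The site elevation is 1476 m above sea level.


d = (T_res - T_surf) / grad * 1000
d = (153.58 - 27.137) / 44.867 * 1000
d = 2818.2 m


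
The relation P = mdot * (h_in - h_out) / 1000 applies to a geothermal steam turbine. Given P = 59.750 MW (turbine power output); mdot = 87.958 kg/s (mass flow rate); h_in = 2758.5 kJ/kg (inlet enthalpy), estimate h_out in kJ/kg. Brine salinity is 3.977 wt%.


h_out = h_in - P * 1000 / mdot
h_out = 2758.5 - 59.750 * 1000 / 87.958
h_out = 2079.2 kJ/kg


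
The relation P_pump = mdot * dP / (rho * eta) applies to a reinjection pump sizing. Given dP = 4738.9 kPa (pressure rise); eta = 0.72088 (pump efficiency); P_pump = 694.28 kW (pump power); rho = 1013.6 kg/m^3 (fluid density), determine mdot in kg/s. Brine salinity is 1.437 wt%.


mdot = P_pump * rho * eta / dP
mdot = 694.28 * 1013.6 * 0.72088 / 4738.9
mdot = 107.05 kg/s


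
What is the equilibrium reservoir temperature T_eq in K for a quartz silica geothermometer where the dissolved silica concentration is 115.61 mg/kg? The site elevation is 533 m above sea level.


T_eq = 1309 / (5.19 - log10(SiO2)) - 273.15
T_eq = 1309 / (5.19 - log10(115.61)) - 273.15
T_eq = 145.4615 deg C
Convert to K: 145.4615 + 273.15 = 418.61 K
T_eq = 418.61 K


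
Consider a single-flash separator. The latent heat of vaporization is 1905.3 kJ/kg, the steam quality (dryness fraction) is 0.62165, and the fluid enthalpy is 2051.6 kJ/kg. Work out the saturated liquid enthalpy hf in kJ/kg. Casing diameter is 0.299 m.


hf = h - x * hfg
hf = 2051.6 - 0.62165 * 1905.3
hf = 867.17 kJ/kg


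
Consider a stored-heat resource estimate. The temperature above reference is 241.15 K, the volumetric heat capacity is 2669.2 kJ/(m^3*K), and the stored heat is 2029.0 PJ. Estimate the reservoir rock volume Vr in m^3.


Vr = Q_s * 1e12 / (rhoc * dT)
Vr = 2029.0 * 1e12 / (2669.2 * 241.15)
Vr = 3.1522e+09 m^3


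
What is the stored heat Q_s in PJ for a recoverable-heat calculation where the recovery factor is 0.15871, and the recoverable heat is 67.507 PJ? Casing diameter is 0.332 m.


Q_s = Q_rec / RF
Q_s = 67.507 / 0.15871
Q_s = 425.35 PJ


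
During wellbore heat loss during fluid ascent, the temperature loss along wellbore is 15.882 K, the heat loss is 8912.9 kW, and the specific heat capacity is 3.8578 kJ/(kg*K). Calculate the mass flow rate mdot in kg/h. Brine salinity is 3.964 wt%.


mdot = Q_loss / (cp * dT)
mdot = 8912.9 / (3.8578 * 15.882)
mdot = 145.4702 kg/s
Convert: 145.4702 kg/s * 3600.0 = 5.2369e+05 kg/h
mdot = 5.2369e+05 kg/h


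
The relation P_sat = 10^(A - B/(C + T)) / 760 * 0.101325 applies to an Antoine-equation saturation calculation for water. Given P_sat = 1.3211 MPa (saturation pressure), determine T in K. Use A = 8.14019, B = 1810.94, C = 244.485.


T = B / (A - log10(P_sat * 760 / 0.101325)) - C
T = 1810.94 / (8.14019 - log10(1.3211 * 760 / 0.101325)) - 244.485
T = 192.5013 deg C
Convert to K: 192.5013 + 273.15 = 465.65 K
T = 465.65 K


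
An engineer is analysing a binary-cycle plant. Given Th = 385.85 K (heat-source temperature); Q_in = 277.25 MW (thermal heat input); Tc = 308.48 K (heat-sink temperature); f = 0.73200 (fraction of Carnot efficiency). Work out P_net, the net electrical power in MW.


Step 1: eta = (1 - Tc/Th)*f = (1 - 308.48/385.85)*0.732 = 0.1467794
Step 2: P_net = eta * Q_in = 0.1467794 * 277.25 = 40.695 MW
P_net = 40.695 MW


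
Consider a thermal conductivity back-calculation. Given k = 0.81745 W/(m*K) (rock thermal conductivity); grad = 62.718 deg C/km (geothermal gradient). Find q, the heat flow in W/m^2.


q = k * grad / 1000
q = 0.81745 * 62.718 / 1000
q = 0.051269 W/m^2


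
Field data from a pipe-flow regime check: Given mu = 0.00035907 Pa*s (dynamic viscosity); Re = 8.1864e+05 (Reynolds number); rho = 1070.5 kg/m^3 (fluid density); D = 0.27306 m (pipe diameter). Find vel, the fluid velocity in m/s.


vel = Re * mu / (rho * D)
vel = 8.1864e+05 * 0.00035907 / (1070.5 * 0.27306)
vel = 1.0056 m/s


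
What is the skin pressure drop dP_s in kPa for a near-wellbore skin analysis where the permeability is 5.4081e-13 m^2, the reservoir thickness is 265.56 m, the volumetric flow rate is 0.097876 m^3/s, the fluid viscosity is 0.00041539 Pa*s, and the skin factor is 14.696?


dP_s = S * q * mu / (2*pi*k*hr) / 1000
dP_s = 14.696 * 0.097876 * 0.00041539 / (2*pi*5.4081e-13*265.56) / 1000
dP_s = 662.13 kPa


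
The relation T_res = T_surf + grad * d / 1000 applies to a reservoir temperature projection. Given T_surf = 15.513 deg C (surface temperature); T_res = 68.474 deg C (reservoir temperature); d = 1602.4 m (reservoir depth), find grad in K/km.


grad = (T_res - T_surf) / d * 1000
grad = (68.474 - 15.513) / 1602.4 * 1000
grad = 33.05105 deg C/km
Convert: 33.05105 deg C/km * 1.0 = 33.051 K/km
grad = 33.051 K/km


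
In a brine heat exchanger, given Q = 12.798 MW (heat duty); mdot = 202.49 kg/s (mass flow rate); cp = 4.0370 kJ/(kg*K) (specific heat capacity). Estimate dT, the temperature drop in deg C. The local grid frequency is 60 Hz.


dT = Q * 1000 / (mdot * cp)
dT = 12.798 * 1000 / (202.49 * 4.0370)
dT = 15.65596 K
Convert (temperature difference, 1 K = 1 deg C): 15.65596 K = 15.65596 deg C
dT = 15.656 deg C


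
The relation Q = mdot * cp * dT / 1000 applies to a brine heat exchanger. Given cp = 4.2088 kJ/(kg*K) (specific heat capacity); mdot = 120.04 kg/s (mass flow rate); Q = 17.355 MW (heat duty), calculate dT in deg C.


dT = Q * 1000 / (mdot * cp)
dT = 17.355 * 1000 / (120.04 * 4.2088)
dT = 34.35108 K
Convert (temperature difference, 1 K = 1 deg C): 34.35108 K = 34.35108 deg C
dT = 34.351 deg C


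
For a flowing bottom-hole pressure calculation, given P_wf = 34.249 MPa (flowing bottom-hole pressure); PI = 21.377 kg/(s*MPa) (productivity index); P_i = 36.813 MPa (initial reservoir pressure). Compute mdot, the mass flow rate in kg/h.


mdot = (P_i - P_wf) * PI
mdot = (36.813 - 34.249) * 21.377
mdot = 54.81063 kg/s
Convert: 54.81063 kg/s * 3600.0 = 1.9732e+05 kg/h
mdot = 1.9732e+05 kg/h


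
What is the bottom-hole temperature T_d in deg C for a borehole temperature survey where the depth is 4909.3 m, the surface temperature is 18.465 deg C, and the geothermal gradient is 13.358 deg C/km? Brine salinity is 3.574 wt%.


T_d = T_surf + grad * d / 1000
T_d = 18.465 + 13.358 * 4909.3 / 1000
T_d = 84.043 deg C


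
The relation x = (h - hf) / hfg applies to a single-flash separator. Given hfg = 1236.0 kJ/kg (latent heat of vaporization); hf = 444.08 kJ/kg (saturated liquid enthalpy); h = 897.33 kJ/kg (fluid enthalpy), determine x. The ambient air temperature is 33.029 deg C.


x = (h - hf) / hfg
x = (897.33 - 444.08) / 1236.0
x = 0.36671


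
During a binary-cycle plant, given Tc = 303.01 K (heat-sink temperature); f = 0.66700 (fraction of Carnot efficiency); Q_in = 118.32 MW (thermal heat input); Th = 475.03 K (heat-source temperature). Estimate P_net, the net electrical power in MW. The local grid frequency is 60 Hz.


Step 1: eta = (1 - Tc/Th)*f = (1 - 303.01/475.03)*0.667 = 0.2415370
Step 2: P_net = eta * Q_in = 0.2415370 * 118.32 = 28.579 MW
P_net = 28.579 MW


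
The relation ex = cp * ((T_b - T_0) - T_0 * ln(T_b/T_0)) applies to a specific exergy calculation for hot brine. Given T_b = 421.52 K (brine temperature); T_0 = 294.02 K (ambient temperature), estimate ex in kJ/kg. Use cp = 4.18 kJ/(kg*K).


ex = cp * ((T_b - T_0) - T_0 * ln(T_b/T_0))
ex = 4.18 * ((421.52 - 294.02) - 294.02 * ln(421.52/294.02))
ex = 90.239 kJ/kg


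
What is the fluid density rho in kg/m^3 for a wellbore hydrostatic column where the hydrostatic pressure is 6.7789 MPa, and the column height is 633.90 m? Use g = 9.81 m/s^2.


rho = P * 1e6 / (g * h)
rho = 6.7789 * 1e6 / (9.81 * 633.90)
rho = 1090.1 kg/m^3


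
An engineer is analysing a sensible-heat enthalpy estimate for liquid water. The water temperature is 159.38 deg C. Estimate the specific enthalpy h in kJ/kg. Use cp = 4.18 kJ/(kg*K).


h = cp * T
h = 4.18 * 159.38
h = 666.21 kJ/kg


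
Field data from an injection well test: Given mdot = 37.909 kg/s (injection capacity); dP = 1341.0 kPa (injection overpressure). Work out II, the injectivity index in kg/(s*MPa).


II = mdot * 1000 / dP
II = 37.909 * 1000 / 1341.0
II = 28.269 kg/(s*MPa)


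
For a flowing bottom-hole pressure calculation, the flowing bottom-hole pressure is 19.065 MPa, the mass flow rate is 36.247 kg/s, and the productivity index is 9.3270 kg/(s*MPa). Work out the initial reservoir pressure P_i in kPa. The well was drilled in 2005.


P_i = P_wf + mdot / PI
P_i = 19.065 + 36.247 / 9.3270
P_i = 22.95124 MPa
Convert: 22.95124 MPa * 1000.0 = 22951 kPa
P_i = 22951 kPa


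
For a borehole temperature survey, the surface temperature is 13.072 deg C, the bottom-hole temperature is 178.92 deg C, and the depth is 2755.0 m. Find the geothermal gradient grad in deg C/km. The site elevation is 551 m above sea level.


grad = (T_d - T_surf) / d * 1000
grad = (178.92 - 13.072) / 2755.0 * 1000
grad = 60.199 deg C/km


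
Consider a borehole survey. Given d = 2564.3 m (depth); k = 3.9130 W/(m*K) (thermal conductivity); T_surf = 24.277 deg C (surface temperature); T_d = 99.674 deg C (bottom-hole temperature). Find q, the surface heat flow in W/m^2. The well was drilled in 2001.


Step 1: grad = (T_d - T_surf)/d * 1000 = (99.674 - 24.277)/2564.3 * 1000 = 29.40257 deg C/km
Step 2: q = k * grad / 1000 = 3.913 * 29.40257 / 1000 = 0.11505 W/m^2
q = 0.11505 W/m^2


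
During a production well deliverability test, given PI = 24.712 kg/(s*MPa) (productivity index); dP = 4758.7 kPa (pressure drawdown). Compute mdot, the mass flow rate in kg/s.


mdot = PI * dP / 1000
mdot = 24.712 * 4758.7 / 1000
mdot = 117.60 kg/s


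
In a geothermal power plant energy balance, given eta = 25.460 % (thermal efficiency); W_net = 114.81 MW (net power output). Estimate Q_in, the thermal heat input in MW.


Q_in = W_net / (eta / 100)
Q_in = 114.81 / (25.460 / 100)
Q_in = 450.94 MW


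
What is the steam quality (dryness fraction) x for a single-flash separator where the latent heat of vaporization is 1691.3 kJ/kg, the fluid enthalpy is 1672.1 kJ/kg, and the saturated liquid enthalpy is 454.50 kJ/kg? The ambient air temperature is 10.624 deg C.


x = (h - hf) / hfg
x = (1672.1 - 454.50) / 1691.3
x = 0.71992


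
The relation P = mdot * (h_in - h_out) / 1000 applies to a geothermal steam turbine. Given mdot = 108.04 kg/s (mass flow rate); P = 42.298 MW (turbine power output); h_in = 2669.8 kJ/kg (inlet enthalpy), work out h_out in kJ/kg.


h_out = h_in - P * 1000 / mdot
h_out = 2669.8 - 42.298 * 1000 / 108.04
h_out = 2278.3 kJ/kg


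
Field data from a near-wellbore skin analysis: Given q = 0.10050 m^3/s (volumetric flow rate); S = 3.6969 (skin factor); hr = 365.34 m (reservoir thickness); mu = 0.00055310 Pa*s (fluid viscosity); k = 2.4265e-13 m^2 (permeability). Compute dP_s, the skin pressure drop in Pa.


dP_s = S * q * mu / (2*pi*k*hr) / 1000
dP_s = 3.6969 * 0.10050 * 0.00055310 / (2*pi*2.4265e-13*365.34) / 1000
dP_s = 368.9352 kPa
Convert: 368.9352 kPa * 1000.0 = 3.6894e+05 Pa
dP_s = 3.6894e+05 Pa


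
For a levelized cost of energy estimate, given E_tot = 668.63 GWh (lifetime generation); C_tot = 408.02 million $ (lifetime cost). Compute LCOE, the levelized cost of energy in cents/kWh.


LCOE = C_tot / E_tot * 100
LCOE = 408.02 / 668.63 * 100
LCOE = 61.023 cents/kWh


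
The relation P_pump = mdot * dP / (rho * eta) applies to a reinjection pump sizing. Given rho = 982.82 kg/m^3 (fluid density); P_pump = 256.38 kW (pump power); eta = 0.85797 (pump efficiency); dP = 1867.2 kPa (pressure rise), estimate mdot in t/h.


mdot = P_pump * rho * eta / dP
mdot = 256.38 * 982.82 * 0.85797 / 1867.2
mdot = 115.7816 kg/s
Convert: 115.7816 kg/s * 3.6 = 416.81 t/h
mdot = 416.81 t/h


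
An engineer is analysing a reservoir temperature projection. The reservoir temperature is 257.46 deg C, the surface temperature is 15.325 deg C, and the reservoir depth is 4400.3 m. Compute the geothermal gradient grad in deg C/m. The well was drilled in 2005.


grad = (T_res - T_surf) / d * 1000
grad = (257.46 - 15.325) / 4400.3 * 1000
grad = 55.02693 deg C/km
Convert: 55.02693 deg C/km * 0.001 = 0.055027 deg C/m
grad = 0.055027 deg C/m


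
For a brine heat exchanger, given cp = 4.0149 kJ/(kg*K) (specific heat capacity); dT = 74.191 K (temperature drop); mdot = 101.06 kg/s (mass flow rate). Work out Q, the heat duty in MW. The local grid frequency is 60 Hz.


Q = mdot * cp * dT / 1000
Q = 101.06 * 4.0149 * 74.191 / 1000
Q = 30.103 MW


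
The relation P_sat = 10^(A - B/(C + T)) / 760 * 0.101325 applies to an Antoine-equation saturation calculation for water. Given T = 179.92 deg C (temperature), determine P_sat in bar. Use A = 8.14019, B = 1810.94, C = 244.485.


P_sat = 10^(A - B/(C + T)) / 760 * 0.101325
P_sat = 10^(8.14019 - 1810.94/(244.485 + 179.92)) / 760 * 0.101325
P_sat = 0.9955978 MPa
Convert: 0.9955978 MPa * 10.0 = 9.9560 bar
P_sat = 9.9560 bar


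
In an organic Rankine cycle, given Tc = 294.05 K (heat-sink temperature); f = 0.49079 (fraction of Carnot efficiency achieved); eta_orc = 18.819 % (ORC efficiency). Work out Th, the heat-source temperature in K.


Th = Tc / (1 - (eta_orc/100)/f)
Th = 294.05 / (1 - (18.819/100)/0.49079)
Th = 476.92 K


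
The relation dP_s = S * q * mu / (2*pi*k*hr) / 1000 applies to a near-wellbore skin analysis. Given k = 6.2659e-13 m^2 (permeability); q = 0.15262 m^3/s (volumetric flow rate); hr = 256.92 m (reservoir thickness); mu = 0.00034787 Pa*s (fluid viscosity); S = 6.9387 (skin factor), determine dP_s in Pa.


dP_s = S * q * mu / (2*pi*k*hr) / 1000
dP_s = 6.9387 * 0.15262 * 0.00034787 / (2*pi*6.2659e-13*256.92) / 1000
dP_s = 364.2045 kPa
Convert: 364.2045 kPa * 1000.0 = 3.6420e+05 Pa
dP_s = 3.6420e+05 Pa


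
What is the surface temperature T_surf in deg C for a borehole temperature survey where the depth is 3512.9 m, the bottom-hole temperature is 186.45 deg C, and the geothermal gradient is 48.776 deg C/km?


T_surf = T_d - grad * d / 1000
T_surf = 186.45 - 48.776 * 3512.9 / 1000
T_surf = 15.105 deg C


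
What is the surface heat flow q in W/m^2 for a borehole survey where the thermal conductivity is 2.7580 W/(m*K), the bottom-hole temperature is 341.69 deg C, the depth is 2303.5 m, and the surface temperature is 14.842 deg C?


Step 1: grad = (T_d - T_surf)/d * 1000 = (341.69 - 14.842)/2303.5 * 1000 = 141.8919 deg C/km
Step 2: q = k * grad / 1000 = 2.758 * 141.8919 / 1000 = 0.39134 W/m^2
q = 0.39134 W/m^2


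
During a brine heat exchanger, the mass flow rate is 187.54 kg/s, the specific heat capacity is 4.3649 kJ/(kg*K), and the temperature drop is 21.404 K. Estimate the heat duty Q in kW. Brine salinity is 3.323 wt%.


Q = mdot * cp * dT / 1000
Q = 187.54 * 4.3649 * 21.404 / 1000
Q = 17.52117 MW
Convert: 17.52117 MW * 1000.0 = 17521 kW
Q = 17521 kW


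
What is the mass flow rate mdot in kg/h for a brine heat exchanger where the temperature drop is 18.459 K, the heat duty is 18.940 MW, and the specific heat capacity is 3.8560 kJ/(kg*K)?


mdot = Q * 1000 / (cp * dT)
mdot = 18.940 * 1000 / (3.8560 * 18.459)
mdot = 266.0938 kg/s
Convert: 266.0938 kg/s * 3600.0 = 9.5794e+05 kg/h
mdot = 9.5794e+05 kg/h


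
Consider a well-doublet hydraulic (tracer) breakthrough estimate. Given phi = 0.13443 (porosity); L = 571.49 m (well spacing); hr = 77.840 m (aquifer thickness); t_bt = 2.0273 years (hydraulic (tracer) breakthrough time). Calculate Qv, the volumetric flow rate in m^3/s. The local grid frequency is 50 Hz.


Qv = pi*hr*phi*L^2 / (3*t_bt*365.25*86400)
Qv = pi*77.840*0.13443*571.49^2 / (3*2.0273*365.25*86400)
Qv = 0.055940 m^3/s


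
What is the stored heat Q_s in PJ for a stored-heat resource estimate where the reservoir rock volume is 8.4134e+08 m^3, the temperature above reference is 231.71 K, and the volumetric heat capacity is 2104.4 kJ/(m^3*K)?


Q_s = Vr * rhoc * dT / 1e12
Q_s = 8.4134e+08 * 2104.4 * 231.71 / 1e12
Q_s = 410.25 PJ


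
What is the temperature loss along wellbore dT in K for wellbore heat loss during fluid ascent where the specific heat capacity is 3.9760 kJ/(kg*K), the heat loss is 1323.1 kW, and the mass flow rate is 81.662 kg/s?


dT = Q_loss / (mdot * cp)
dT = 1323.1 / (81.662 * 3.9760)
dT = 4.0750 K


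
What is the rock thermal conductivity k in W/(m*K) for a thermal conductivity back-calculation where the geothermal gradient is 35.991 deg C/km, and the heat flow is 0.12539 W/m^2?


k = q / (grad / 1000)
k = 0.12539 / (35.991 / 1000)
k = 3.4839 W/(m*K)


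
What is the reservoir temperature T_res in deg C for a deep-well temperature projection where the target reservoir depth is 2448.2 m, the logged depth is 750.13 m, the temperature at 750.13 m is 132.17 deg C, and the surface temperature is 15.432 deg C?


Step 1: grad = (T_d1 - T_surf)/d1 * 1000 = (132.17 - 15.432)/750.13 * 1000 = 155.6237 deg C/km
Step 2: T_res = T_surf + grad*d2/1000 = 15.432 + 155.6237*2448.2/1000 = 396.43 deg C
T_res = 396.43 deg C


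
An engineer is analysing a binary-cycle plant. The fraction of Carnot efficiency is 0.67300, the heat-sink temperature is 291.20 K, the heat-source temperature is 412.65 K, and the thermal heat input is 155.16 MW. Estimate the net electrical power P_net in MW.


Step 1: eta = (1 - Tc/Th)*f = (1 - 291.2/412.65)*0.673 = 0.1980755
Step 2: P_net = eta * Q_in = 0.1980755 * 155.16 = 30.733 MW
P_net = 30.733 MW


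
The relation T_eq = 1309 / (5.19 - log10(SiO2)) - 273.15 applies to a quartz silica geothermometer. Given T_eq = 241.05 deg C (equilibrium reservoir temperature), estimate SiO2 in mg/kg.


SiO2 = 10^(5.19 - 1309/(T_eq + 273.15))
SiO2 = 10^(5.19 - 1309/(241.05 + 273.15))
SiO2 = 440.86 mg/kg


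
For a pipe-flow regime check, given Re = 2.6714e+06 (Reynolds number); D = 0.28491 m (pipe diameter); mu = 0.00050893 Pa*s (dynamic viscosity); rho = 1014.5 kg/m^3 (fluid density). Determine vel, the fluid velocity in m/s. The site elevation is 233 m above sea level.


vel = Re * mu / (rho * D)
vel = 2.6714e+06 * 0.00050893 / (1014.5 * 0.28491)
vel = 4.7037 m/s


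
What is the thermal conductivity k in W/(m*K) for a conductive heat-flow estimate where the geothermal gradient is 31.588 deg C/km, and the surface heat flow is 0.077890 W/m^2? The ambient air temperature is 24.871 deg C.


k = q * 1000 / grad
k = 0.077890 * 1000 / 31.588
k = 2.4658 W/(m*K)


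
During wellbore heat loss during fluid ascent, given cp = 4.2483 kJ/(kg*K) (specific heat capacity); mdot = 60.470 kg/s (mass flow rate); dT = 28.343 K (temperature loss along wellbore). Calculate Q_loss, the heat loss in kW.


Q_loss = mdot * cp * dT
Q_loss = 60.470 * 4.2483 * 28.343
Q_loss = 7281.2 kW


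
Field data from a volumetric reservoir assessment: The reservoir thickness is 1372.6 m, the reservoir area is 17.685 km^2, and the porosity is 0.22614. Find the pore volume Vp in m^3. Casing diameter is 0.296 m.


Vp = A * 1e6 * hr * phi
Vp = 17.685 * 1e6 * 1372.6 * 0.22614
Vp = 5.4894e+09 m^3


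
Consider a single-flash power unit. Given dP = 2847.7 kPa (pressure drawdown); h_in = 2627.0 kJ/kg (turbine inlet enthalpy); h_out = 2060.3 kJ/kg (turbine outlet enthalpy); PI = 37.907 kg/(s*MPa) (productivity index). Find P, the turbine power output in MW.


Step 1: mdot = PI * dP / 1000 = 37.907 * 2847.7 / 1000 = 107.9478 kg/s
Step 2: P = mdot*(h_in - h_out)/1000 = 107.9478*(2627.0 - 2060.3)/1000 = 61.174 MW
P = 61.174 MW


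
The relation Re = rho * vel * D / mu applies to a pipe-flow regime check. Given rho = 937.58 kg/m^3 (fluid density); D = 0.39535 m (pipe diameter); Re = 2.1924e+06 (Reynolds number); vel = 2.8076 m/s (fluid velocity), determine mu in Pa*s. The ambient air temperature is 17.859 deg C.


mu = rho * vel * D / Re
mu = 937.58 * 2.8076 * 0.39535 / 2.1924e+06
mu = 0.00047469 Pa*s


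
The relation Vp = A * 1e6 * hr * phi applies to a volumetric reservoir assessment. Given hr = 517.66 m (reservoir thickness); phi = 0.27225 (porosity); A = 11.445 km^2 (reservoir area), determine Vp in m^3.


Vp = A * 1e6 * hr * phi
Vp = 11.445 * 1e6 * 517.66 * 0.27225
Vp = 1.6130e+09 m^3


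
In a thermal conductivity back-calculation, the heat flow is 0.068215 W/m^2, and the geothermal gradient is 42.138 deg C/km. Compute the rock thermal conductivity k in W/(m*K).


k = q / (grad / 1000)
k = 0.068215 / (42.138 / 1000)
k = 1.6188 W/(m*K)


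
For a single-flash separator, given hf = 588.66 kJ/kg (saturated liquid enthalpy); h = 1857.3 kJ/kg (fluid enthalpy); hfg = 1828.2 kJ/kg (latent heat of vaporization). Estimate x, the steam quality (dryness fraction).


x = (h - hf) / hfg
x = (1857.3 - 588.66) / 1828.2
x = 0.69393


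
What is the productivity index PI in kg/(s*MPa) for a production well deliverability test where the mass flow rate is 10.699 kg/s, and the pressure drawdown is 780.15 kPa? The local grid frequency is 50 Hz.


PI = mdot * 1000 / dP
PI = 10.699 * 1000 / 780.15
PI = 13.714 kg/(s*MPa)


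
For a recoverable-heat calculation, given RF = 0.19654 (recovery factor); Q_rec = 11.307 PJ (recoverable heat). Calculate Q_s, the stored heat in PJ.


Q_s = Q_rec / RF
Q_s = 11.307 / 0.19654
Q_s = 57.530 PJ


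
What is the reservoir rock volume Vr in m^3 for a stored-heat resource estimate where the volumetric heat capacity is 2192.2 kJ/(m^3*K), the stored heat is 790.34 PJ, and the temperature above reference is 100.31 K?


Vr = Q_s * 1e12 / (rhoc * dT)
Vr = 790.34 * 1e12 / (2192.2 * 100.31)
Vr = 3.5941e+09 m^3


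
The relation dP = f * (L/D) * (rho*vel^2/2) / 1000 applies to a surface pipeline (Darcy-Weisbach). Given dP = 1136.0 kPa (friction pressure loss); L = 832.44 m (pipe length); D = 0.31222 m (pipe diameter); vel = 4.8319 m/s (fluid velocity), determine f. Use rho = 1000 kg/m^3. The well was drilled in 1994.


f = dP*1000 / ((L/D)*(rho*vel^2/2))
f = 1136.0*1000 / ((832.44/0.31222)*(1000*4.8319^2/2))
f = 0.036499


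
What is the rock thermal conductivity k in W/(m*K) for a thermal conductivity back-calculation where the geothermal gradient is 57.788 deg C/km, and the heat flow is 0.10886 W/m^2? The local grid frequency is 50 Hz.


k = q / (grad / 1000)
k = 0.10886 / (57.788 / 1000)
k = 1.8838 W/(m*K)


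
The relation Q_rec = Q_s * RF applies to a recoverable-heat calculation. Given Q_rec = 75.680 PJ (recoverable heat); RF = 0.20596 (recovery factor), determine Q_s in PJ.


Q_s = Q_rec / RF
Q_s = 75.680 / 0.20596
Q_s = 367.45 PJ


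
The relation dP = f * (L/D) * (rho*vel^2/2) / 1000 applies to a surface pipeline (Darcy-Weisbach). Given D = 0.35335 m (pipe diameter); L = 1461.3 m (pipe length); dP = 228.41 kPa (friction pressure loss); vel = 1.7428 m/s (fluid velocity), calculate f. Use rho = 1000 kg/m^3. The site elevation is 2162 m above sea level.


f = dP*1000 / ((L/D)*(rho*vel^2/2))
f = 228.41*1000 / ((1461.3/0.35335)*(1000*1.7428^2/2))
f = 0.036368


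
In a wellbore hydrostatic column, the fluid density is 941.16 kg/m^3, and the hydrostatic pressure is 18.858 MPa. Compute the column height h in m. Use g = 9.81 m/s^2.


h = P * 1e6 / (g * rho)
h = 18.858 * 1e6 / (9.81 * 941.16)
h = 2042.5 m


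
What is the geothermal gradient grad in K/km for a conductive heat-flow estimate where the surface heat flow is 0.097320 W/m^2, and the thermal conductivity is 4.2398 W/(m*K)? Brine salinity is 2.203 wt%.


grad = q * 1000 / k
grad = 0.097320 * 1000 / 4.2398
grad = 22.95391 deg C/km
Convert: 22.95391 deg C/km * 1.0 = 22.954 K/km
grad = 22.954 K/km


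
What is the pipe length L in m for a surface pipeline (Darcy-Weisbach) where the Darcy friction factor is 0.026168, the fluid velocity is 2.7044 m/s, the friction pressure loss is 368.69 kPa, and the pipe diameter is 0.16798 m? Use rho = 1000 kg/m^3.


L = dP*1000*D / (f*rho*vel^2/2)
L = 368.69*1000*0.16798 / (0.026168*1000*2.7044^2/2)
L = 647.20 m
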